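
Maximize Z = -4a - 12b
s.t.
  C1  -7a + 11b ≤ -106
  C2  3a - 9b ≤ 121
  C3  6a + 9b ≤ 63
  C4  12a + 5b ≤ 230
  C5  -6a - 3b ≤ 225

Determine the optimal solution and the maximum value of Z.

Extreme points and Z = -4a - 12b:
  (-377/30, -529/30) → Z = 3928/15
  (549/43, -65/43) → Z = -1416/43
  (184/9, -179/27) → Z = -20/9

The optimum lies where -7a + 11b = -106 and 3a - 9b = 121.
Solving simultaneously gives a = -377/30, b = -529/30.

a = -377/30, b = -529/30, maximum Z = 3928/15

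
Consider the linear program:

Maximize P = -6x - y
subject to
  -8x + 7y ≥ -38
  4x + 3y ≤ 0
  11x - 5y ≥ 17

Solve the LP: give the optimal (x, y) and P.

Feasible corners and P = -6x - y:
  (57/26, -38/13) → P = -133/13
  (-71/37, -282/37) → P = 708/37
  (51/53, -68/53) → P = -238/53

The binding constraints are -8x + 7y = -38 and 11x - 5y = 17.
Solving simultaneously gives x = -71/37, y = -282/37.

x = -71/37, y = -282/37, maximum P = 708/37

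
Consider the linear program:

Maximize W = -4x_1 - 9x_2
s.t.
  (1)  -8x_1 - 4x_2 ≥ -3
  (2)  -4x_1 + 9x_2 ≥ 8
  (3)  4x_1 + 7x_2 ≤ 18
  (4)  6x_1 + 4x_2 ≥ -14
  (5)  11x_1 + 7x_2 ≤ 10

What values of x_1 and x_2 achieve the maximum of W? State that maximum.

Extreme points and W = -4x_1 - 9x_2:
  (-5/88, 19/22) → W = -83/11
  (-51/40, 33/10) → W = -123/5
  (-79/35, -4/35) → W = 352/35
  (-85/13, 82/13) → W = -398/13

At the optimal vertex, -4x_1 + 9x_2 = 8 and 6x_1 + 4x_2 = -14.
Solving simultaneously gives x_1 = -79/35, x_2 = -4/35.

x_1 = -79/35, x_2 = -4/35, maximum W = 352/35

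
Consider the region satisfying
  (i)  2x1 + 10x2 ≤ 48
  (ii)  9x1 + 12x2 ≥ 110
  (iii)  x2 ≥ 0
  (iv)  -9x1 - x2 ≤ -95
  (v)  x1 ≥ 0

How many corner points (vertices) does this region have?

Pairwise boundary intersections that survive every other constraint:
  (24, 0)
  (41/4, 11/4)
  (110/9, 0)
  (1030/99, 15/11)

4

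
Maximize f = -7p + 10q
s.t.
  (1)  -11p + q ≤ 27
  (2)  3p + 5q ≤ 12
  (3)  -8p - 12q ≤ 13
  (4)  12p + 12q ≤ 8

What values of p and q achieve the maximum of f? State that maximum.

Extreme points and f = -7p + 10q:
  (-337/140, 73/140) → f = 3089/140
  (-79/36, 103/36) → f = 1583/36
  (21/4, -55/12) → f = -991/12

At the optimal vertex, -11p + q = 27 and 12p + 12q = 8.
Solving simultaneously gives p = -79/36, q = 103/36.

p = -79/36, q = 103/36, maximum f = 1583/36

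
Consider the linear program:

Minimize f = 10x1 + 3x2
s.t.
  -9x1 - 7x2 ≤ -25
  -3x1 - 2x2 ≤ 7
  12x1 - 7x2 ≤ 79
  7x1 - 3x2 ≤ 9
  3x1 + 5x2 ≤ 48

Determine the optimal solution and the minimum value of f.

Corner points and f = 10x1 + 3x2:
  (69/38, 47/38) → f = 831/38
  (-211/24, 119/8) → f = -1039/24
  (189/44, 309/44) → f = 2817/44

x1 = -211/24, x2 = 119/8, minimum f = -1039/24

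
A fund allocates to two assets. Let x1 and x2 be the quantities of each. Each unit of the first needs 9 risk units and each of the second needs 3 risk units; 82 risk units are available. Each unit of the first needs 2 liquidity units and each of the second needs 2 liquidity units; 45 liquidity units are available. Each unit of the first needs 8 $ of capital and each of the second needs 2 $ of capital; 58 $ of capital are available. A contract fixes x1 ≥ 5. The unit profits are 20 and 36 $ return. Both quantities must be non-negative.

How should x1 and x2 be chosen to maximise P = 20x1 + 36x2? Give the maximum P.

Feasible corners and P = 20x1 + 36x2:
  (29/4, 0) → P = 145
  (5, 0) → P = 100
  (5, 9) → P = 424

x1 = 5, x2 = 9, maximum P = 424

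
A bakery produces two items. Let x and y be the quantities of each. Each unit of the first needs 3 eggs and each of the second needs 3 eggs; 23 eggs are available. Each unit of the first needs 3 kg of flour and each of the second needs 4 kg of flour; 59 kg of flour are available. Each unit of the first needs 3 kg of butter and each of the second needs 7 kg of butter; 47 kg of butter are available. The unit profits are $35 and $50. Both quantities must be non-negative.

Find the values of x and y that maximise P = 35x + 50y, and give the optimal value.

Extreme points and P = 35x + 50y:
  (0, 0) → P = 0
  (0, 47/7) → P = 2350/7
  (23/3, 0) → P = 805/3
  (5/3, 6) → P = 1075/3

x = 5/3, y = 6, maximum P = 1075/3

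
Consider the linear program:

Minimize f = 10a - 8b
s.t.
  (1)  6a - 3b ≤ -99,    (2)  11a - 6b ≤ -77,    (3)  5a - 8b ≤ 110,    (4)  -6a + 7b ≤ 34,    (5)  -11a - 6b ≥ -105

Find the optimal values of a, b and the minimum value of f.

a = -1042/13, b = -830/13, minimum f = -3780/13

Vertices and f = 10a - 8b:
  (-34, -35) → f = -60
  (-197/8, -65/4) → f = -465/4
  (-1042/13, -830/13) → f = -3780/13

The binding constraints are 5a - 8b = 110 and -6a + 7b = 34.
Solving simultaneously gives a = -1042/13, b = -830/13.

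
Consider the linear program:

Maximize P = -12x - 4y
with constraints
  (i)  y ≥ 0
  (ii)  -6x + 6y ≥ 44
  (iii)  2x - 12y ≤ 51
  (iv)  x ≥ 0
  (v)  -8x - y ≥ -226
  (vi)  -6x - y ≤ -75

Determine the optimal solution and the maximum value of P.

x = 29/3, y = 17, maximum P = -184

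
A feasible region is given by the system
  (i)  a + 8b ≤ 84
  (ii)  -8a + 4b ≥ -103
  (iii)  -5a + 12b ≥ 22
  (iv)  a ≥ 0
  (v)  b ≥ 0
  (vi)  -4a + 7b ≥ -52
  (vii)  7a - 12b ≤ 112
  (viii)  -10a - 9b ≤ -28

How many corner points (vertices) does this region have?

Intersecting each pair of boundary lines and keeping only the points that satisfy every inequality leaves:
  (16, 17/2)
  (0, 21/2)
  (46/55, 24/11)
  (0, 28/9)

4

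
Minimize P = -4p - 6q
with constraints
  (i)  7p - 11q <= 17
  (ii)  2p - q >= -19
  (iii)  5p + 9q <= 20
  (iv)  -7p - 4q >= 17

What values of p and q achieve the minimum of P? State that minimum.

p = -233/43, q = 225/43, minimum P = -418/43

Vertices and P = -4p - 6q:
  (-226/15, -167/15) → P = 1906/15
  (-17/15, -34/15) → P = 272/15
  (-151/23, 135/23) → P = -206/23
  (-233/43, 225/43) → P = -418/43

The binding constraints are 5p + 9q = 20 and -7p - 4q = 17.
Solving simultaneously gives p = -233/43, q = 225/43.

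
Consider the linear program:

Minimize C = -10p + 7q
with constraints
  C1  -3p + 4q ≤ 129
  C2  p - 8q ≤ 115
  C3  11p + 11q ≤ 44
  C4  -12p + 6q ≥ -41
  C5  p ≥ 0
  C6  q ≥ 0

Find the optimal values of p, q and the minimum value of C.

Extreme points and C = -10p + 7q:
  (65/18, 7/18) → C = -601/18
  (0, 4) → C = 28
  (41/12, 0) → C = -205/6
  (0, 0) → C = 0

The binding constraints are -12p + 6q = -41 and q = 0.
Solving simultaneously gives p = 41/12, q = 0.

p = 41/12, q = 0, minimum C = -205/6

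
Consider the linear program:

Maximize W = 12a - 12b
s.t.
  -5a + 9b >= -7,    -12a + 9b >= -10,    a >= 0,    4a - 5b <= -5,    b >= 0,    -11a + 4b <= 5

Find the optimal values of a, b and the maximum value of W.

a = 95/24, b = 25/6, maximum W = -5/2

The feasible region is unbounded (it extends along (3, 4), (4, 11)), but W strictly decreases along every unbounded feasible direction, so there is no improving ray and the maximum is attained at a vertex.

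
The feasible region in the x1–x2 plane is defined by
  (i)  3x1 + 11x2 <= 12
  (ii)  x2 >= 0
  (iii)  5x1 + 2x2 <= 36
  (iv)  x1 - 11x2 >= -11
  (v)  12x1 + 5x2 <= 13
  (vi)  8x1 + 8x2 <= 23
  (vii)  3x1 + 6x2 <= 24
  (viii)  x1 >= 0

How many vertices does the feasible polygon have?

5

Of the 28 pairwise boundary intersections, those satisfying every inequality are:
  (1/4, 45/44)
  (83/117, 35/39)
  (13/12, 0)
  (0, 0)
  (0, 1)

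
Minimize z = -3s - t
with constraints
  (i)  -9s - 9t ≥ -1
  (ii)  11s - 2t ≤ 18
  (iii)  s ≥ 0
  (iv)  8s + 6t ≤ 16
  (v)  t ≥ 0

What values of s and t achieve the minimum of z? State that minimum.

Extreme points and z = -3s - t:
  (0, 1/9) → z = -1/9
  (1/9, 0) → z = -1/3
  (0, 0) → z = 0

At the optimal vertex, -9s - 9t = -1 and t = 0.
Solving simultaneously gives s = 1/9, t = 0.

s = 1/9, t = 0, minimum z = -1/3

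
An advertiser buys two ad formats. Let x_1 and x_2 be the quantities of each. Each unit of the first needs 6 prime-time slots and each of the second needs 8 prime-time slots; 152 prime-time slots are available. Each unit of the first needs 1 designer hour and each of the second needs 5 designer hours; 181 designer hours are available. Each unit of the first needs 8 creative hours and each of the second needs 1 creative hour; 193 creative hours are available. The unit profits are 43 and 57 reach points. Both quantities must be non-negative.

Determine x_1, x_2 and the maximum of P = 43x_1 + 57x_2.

x_1 = 24, x_2 = 1, maximum P = 1089

The binding constraints are 6x_1 + 8x_2 = 152 and 8x_1 + x_2 = 193.
Solving simultaneously gives x_1 = 24, x_2 = 1.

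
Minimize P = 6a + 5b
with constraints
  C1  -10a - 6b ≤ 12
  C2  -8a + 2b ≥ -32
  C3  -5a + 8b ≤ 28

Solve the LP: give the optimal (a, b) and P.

The optimum lies where -10a - 6b = 12 and -8a + 2b = -32.
Solving simultaneously gives a = 42/17, b = -104/17.

a = 42/17, b = -104/17, minimum P = -268/17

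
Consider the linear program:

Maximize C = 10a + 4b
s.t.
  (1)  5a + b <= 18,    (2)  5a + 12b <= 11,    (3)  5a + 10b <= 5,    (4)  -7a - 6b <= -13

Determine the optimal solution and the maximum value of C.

Feasible corners and C = 10a + 4b:
  (35/9, -13/9) → C = 298/9
  (95/23, -61/23) → C = 706/23
  (5/2, -3/4) → C = 22

a = 35/9, b = -13/9, maximum C = 298/9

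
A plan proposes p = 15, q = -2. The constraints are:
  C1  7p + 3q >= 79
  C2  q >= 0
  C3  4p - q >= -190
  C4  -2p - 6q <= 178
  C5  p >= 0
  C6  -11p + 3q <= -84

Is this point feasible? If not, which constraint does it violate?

not feasible — violates C2

Constraint C2: q = -2, which is not ≥ 0. All other constraints are satisfied.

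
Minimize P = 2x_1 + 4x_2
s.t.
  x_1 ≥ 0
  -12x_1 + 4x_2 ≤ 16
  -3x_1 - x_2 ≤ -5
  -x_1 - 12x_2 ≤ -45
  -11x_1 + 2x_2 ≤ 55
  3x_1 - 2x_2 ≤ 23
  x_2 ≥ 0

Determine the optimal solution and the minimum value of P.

Extreme points and P = 2x_1 + 4x_2:
  (1/6, 9/2) → P = 55/3
  (3/7, 26/7) → P = 110/7
  (183/19, 56/19) → P = 590/19
The feasible region is unbounded (it extends along (1, 3), (2, 3)), but P strictly increases along every unbounded feasible direction, so there is no improving ray and the minimum is attained at a vertex.

At the optimal vertex, -3x_1 - x_2 = -5 and -x_1 - 12x_2 = -45.
Solving simultaneously gives x_1 = 3/7, x_2 = 26/7.

x_1 = 3/7, x_2 = 26/7, minimum P = 110/7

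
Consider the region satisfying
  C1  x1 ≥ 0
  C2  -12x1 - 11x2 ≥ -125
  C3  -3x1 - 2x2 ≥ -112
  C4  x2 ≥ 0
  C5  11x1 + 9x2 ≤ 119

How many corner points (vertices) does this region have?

Of the 10 pairwise boundary intersections, those satisfying every inequality are:
  (0, 125/11)
  (0, 0)
  (125/12, 0)

3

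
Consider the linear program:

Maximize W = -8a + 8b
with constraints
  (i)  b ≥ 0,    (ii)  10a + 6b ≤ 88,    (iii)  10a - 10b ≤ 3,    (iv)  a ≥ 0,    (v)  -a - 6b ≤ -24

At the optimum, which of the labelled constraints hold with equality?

Corner points and W = -8a + 8b:
  (449/80, 85/16) → W = -12/5
  (0, 44/3) → W = 352/3
  (129/35, 237/70) → W = -12/5
  (0, 4) → W = 32

The maximum is at (0, 44/3). Substituting into each constraint, equality holds for (ii) and (iv); the remaining constraints have slack.

(ii) and (iv)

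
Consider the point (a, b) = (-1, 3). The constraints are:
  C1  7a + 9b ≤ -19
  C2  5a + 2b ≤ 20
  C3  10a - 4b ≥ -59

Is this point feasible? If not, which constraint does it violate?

not feasible — violates C1

Constraint C1: 7a + 9b = 20, which is not ≤ -19. All other constraints are satisfied.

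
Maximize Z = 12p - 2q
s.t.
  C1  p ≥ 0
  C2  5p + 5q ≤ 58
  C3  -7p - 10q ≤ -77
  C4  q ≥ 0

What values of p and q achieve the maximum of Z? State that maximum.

Vertices and Z = 12p - 2q:
  (0, 58/5) → Z = -116/5
  (0, 77/10) → Z = -77/5
  (58/5, 0) → Z = 696/5
  (11, 0) → Z = 132

The optimum lies where 5p + 5q = 58 and q = 0.
Solving simultaneously gives p = 58/5, q = 0.

p = 58/5, q = 0, maximum Z = 696/5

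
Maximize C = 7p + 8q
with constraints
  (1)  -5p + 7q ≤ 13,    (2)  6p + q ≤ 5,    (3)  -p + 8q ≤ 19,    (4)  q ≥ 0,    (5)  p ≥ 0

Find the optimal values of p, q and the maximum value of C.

Vertices and C = 7p + 8q:
  (22/47, 103/47) → C = 978/47
  (0, 13/7) → C = 104/7
  (5/6, 0) → C = 35/6
  (0, 0) → C = 0

At the optimal vertex, -5p + 7q = 13 and 6p + q = 5.
Solving simultaneously gives p = 22/47, q = 103/47.

p = 22/47, q = 103/47, maximum C = 978/47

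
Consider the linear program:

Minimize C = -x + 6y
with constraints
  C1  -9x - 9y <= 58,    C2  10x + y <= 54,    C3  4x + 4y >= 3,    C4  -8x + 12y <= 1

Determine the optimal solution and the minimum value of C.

Extreme points and C = -x + 6y:
  (71/12, -31/6) → C = -443/12
  (647/128, 221/64) → C = 2005/128
  (2/5, 7/20) → C = 17/10

x = 71/12, y = -31/6, minimum C = -443/12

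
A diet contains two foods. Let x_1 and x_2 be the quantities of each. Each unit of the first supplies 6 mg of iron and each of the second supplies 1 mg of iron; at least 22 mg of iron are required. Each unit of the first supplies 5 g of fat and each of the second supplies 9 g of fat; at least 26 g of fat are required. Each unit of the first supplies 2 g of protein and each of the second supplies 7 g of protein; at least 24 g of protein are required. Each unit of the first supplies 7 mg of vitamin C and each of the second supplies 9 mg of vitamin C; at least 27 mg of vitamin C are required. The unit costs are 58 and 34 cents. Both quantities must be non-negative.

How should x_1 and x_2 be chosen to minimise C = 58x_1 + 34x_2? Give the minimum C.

Corner points and C = 58x_1 + 34x_2:
  (0, 22) → C = 748
  (12, 0) → C = 696
  (13/4, 5/2) → C = 547/2
The feasible region is unbounded (it extends along (0, 1), (1, 0)), but C strictly increases along every unbounded feasible direction, so there is no improving ray and the minimum is attained at a vertex.

At the optimal vertex, 6x_1 + x_2 = 22 and 2x_1 + 7x_2 = 24.
Solving simultaneously gives x_1 = 13/4, x_2 = 5/2.

x_1 = 13/4, x_2 = 5/2, minimum C = 547/2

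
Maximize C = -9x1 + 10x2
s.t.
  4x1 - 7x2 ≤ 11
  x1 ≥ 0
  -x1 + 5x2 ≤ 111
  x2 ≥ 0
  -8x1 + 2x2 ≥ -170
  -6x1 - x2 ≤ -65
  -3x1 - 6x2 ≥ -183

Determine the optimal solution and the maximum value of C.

x1 = 214/31, x2 = 731/31, maximum C = 5384/31

Vertices and C = -9x1 + 10x2:
  (73/3, 37/3) → C = -287/3
  (233/23, 97/23) → C = -49
  (214/31, 731/31) → C = 5384/31
  (83/7, 172/7) → C = 139
  (77/3, 53/3) → C = -163/3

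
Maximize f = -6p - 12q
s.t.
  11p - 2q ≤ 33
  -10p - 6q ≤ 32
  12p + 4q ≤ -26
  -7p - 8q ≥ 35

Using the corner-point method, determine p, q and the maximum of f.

Vertices and f = -6p - 12q:
  (-7/8, -31/8) → f = 207/4
  (-23/19, -63/19) → f = 894/19
  (-1, -7/2) → f = 48

At the optimal vertex, -10p - 6q = 32 and 12p + 4q = -26.
Solving simultaneously gives p = -7/8, q = -31/8.

p = -7/8, q = -31/8, maximum f = 207/4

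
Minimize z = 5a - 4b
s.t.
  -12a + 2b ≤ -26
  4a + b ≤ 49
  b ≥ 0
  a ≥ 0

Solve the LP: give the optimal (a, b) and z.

Corner points and z = 5a - 4b:
  (31/5, 121/5) → z = -329/5
  (13/6, 0) → z = 65/6
  (49/4, 0) → z = 245/4

The binding constraints are -12a + 2b = -26 and 4a + b = 49.
Solving simultaneously gives a = 31/5, b = 121/5.

a = 31/5, b = 121/5, minimum z = -329/5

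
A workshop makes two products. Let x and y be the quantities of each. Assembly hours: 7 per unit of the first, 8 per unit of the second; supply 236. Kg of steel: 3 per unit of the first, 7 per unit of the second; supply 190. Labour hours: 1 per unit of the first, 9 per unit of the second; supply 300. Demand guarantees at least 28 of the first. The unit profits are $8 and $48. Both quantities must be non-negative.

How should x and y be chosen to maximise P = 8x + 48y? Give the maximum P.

The optimum lies where 7x + 8y = 236 and x = 28.
Solving simultaneously gives x = 28, y = 5.

x = 28, y = 5, maximum P = 464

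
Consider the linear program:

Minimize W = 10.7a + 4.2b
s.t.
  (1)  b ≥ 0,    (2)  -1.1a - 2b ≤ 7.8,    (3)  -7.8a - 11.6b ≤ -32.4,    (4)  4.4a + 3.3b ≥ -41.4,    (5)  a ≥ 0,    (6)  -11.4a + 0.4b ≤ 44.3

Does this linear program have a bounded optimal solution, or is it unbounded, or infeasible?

bounded optimum

Extreme points and W = 10.7a + 4.2b:
  (54/13, 0) → W = 2889/65
  (0, 81/29) → W = 1701/145
  (0, 110.75) → W = 465.15
The feasible region has finitely many vertices and no improving ray; the minimum is 1701/145 at (0, 81/29).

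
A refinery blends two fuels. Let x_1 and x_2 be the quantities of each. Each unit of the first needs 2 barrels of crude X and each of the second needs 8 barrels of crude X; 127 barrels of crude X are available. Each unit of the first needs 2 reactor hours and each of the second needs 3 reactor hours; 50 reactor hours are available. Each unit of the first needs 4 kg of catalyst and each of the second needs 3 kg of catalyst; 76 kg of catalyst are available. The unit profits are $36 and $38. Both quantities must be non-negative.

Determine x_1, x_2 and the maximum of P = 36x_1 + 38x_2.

Vertices and P = 36x_1 + 38x_2:
  (0, 0) → P = 0
  (0, 127/8) → P = 2413/4
  (19, 0) → P = 684
  (19/10, 77/5) → P = 3268/5
  (13, 8) → P = 772

x_1 = 13, x_2 = 8, maximum P = 772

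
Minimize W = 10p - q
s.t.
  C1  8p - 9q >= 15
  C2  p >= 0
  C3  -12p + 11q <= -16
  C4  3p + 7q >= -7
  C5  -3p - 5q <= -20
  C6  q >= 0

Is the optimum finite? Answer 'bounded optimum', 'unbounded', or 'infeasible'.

Vertices and W = 10p - q:
  (255/67, 115/67) → W = 2435/67
  (20/3, 0) → W = 200/3
The feasible region has finitely many vertices and no improving ray; the minimum is 2435/67 at (255/67, 115/67).

bounded optimum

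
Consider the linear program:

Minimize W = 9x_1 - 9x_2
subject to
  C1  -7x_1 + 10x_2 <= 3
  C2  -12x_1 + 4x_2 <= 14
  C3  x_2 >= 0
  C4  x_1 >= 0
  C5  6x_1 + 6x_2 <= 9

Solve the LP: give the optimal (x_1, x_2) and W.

x_1 = 0, x_2 = 3/10, minimum W = -27/10

Extreme points and W = 9x_1 - 9x_2:
  (0, 3/10) → W = -27/10
  (12/17, 27/34) → W = -27/34
  (0, 0) → W = 0
  (3/2, 0) → W = 27/2

The binding constraints are -7x_1 + 10x_2 = 3 and x_1 = 0.
Solving simultaneously gives x_1 = 0, x_2 = 3/10.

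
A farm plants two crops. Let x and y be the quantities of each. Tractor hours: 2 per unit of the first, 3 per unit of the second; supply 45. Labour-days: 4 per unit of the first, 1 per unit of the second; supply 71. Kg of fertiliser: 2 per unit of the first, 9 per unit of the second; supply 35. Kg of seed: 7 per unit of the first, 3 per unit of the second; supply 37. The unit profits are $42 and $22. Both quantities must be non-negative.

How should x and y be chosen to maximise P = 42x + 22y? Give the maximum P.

x = 4, y = 3, maximum P = 234

Vertices and P = 42x + 22y:
  (0, 0) → P = 0
  (0, 35/9) → P = 770/9
  (37/7, 0) → P = 222
  (4, 3) → P = 234

The binding constraints are 2x + 9y = 35 and 7x + 3y = 37.
Solving simultaneously gives x = 4, y = 3.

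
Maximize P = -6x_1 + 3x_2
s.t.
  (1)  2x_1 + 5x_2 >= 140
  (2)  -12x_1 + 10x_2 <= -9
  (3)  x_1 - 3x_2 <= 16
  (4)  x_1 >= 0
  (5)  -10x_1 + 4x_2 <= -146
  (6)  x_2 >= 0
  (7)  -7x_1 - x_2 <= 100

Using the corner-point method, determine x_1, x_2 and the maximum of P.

x_1 = 356/13, x_2 = 831/26, maximum P = -1779/26

Extreme points and P = -6x_1 + 3x_2:
  (500/11, 108/11) → P = -2676/11
  (645/29, 554/29) → P = -2208/29
  (356/13, 831/26) → P = -1779/26
The feasible region is unbounded (it extends along (3, 1), (5, 6)), but P strictly decreases along every unbounded feasible direction, so there is no improving ray and the maximum is attained at a vertex.

The optimum lies where -12x_1 + 10x_2 = -9 and -10x_1 + 4x_2 = -146.
Solving simultaneously gives x_1 = 356/13, x_2 = 831/26.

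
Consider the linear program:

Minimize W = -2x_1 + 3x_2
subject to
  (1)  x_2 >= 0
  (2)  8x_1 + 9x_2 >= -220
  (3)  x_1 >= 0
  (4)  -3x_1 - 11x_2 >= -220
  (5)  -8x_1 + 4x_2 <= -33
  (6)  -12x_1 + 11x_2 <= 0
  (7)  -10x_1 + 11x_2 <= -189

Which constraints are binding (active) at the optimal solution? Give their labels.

Extreme points and W = -2x_1 + 3x_2:
  (220/3, 0) → W = -440/3
  (189/10, 0) → W = -189/5
  (409/13, 1633/143) → W = -4099/143

The minimum is at (220/3, 0). Substituting into each constraint, equality holds for (1) and (4); the remaining constraints have slack.

(1) and (4)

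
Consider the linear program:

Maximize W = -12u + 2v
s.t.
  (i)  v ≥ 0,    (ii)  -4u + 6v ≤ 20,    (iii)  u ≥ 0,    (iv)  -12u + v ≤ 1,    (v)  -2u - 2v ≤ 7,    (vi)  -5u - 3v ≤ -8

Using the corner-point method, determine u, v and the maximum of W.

u = 7/34, v = 59/17, maximum W = 76/17

Vertices and W = -12u + 2v:
  (8/5, 0) → W = -96/5
  (7/34, 59/17) → W = 76/17
  (5/41, 101/41) → W = 142/41
The feasible region is unbounded (it extends along (3, 2), (1, 0)), but W strictly decreases along every unbounded feasible direction, so there is no improving ray and the maximum is attained at a vertex.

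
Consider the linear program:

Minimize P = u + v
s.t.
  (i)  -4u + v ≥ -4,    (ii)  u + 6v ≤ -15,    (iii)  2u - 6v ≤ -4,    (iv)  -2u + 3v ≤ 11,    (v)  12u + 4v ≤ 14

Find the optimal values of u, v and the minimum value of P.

Extreme points and P = u + v:
  (-19/3, -13/9) → P = -70/9
  (-37/5, -19/15) → P = -26/3
  (-9, -7/3) → P = -34/3

The binding constraints are 2u - 6v = -4 and -2u + 3v = 11.
Solving simultaneously gives u = -9, v = -7/3.

u = -9, v = -7/3, minimum P = -34/3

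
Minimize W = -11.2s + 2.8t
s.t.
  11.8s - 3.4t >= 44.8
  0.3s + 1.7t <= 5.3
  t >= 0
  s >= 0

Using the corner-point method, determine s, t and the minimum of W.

Extreme points and W = -11.2s + 2.8t:
  (277/62, 2455/1054) → W = -114667/2635
  (224/59, 0) → W = -12544/295
  (53/3, 0) → W = -2968/15

s = 53/3, t = 0, minimum W = -2968/15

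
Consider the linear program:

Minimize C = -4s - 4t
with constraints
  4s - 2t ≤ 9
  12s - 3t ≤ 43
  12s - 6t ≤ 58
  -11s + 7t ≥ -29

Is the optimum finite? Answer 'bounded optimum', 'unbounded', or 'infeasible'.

unbounded

From the feasible point (59/12, 16/3), moving in the direction (3, 12) keeps every constraint satisfied while C decreases without bound.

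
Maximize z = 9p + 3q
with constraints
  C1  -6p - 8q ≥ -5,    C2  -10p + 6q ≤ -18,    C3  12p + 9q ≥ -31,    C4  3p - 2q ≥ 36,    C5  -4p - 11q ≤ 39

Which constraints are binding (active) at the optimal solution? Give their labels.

C1 and C5

Feasible corners and z = 9p + 3q:
  (149/18, -67/12) → z = 231/4
  (367/34, -127/17) → z = 2541/34
  (318/41, -261/41) → z = 2079/41

The maximum is at (367/34, -127/17). Substituting into each constraint, equality holds for C1 and C5; the remaining constraints have slack.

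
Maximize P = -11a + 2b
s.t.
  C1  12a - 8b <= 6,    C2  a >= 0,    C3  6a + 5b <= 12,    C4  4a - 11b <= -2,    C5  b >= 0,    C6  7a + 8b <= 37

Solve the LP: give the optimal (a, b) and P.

a = 0, b = 12/5, maximum P = 24/5

Vertices and P = -11a + 2b:
  (7/6, 1) → P = -65/6
  (41/50, 12/25) → P = -403/50
  (0, 12/5) → P = 24/5
  (0, 2/11) → P = 4/11

The optimum lies where a = 0 and 6a + 5b = 12.
Solving simultaneously gives a = 0, b = 12/5.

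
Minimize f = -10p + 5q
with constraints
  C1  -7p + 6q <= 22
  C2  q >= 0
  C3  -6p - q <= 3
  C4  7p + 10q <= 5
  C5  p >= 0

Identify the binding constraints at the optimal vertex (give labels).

C2 and C4

Vertices and f = -10p + 5q:
  (5/7, 0) → f = -50/7
  (0, 0) → f = 0
  (0, 1/2) → f = 5/2

The minimum is at (5/7, 0). Substituting into each constraint, equality holds for C2 and C4; the remaining constraints have slack.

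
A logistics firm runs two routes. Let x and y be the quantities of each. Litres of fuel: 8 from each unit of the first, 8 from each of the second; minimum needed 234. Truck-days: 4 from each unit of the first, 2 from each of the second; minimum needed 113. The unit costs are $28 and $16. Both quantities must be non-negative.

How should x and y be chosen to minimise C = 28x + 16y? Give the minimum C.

x = 109/4, y = 2, minimum C = 795

Corner points and C = 28x + 16y:
  (0, 113/2) → C = 904
  (117/4, 0) → C = 819
  (109/4, 2) → C = 795
The feasible region is unbounded (it extends along (0, 1), (1, 0)), but C strictly increases along every unbounded feasible direction, so there is no improving ray and the minimum is attained at a vertex.

At the optimal vertex, 8x + 8y = 234 and 4x + 2y = 113.
Solving simultaneously gives x = 109/4, y = 2.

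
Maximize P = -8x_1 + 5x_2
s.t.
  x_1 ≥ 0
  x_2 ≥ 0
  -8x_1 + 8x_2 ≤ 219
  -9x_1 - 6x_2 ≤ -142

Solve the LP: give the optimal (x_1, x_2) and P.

x_1 = 0, x_2 = 219/8, maximum P = 1095/8

Extreme points and P = -8x_1 + 5x_2:
  (0, 219/8) → P = 1095/8
  (0, 71/3) → P = 355/3
  (142/9, 0) → P = -1136/9
The feasible region is unbounded (it extends along (1, 1), (1, 0)), but P strictly decreases along every unbounded feasible direction, so there is no improving ray and the maximum is attained at a vertex.

The optimum lies where x_1 = 0 and -8x_1 + 8x_2 = 219.
Solving simultaneously gives x_1 = 0, x_2 = 219/8.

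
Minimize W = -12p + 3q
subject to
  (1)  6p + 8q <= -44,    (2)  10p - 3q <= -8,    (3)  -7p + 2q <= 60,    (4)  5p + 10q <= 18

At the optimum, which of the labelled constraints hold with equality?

(1) and (2)

Corner points and W = -12p + 3q:
  (-2, -4) → W = 12
  (-142/17, 13/17) → W = 1743/17
  (-164, -544) → W = 336

The minimum is at (-2, -4). Substituting into each constraint, equality holds for (1) and (2); the remaining constraints have slack.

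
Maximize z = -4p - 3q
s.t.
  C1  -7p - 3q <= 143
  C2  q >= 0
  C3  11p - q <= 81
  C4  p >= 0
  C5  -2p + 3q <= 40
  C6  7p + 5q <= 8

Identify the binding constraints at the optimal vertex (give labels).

Corner points and z = -4p - 3q:
  (0, 0) → z = 0
  (8/7, 0) → z = -32/7
  (0, 8/5) → z = -24/5

The maximum is at (0, 0). Substituting into each constraint, equality holds for C2 and C4; the remaining constraints have slack.

C2 and C4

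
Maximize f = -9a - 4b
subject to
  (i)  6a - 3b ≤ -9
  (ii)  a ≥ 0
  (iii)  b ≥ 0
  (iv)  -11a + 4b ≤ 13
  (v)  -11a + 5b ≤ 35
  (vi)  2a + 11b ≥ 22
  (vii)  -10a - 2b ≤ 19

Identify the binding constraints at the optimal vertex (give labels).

Feasible corners and f = -9a - 4b:
  (0, 3) → f = -12
  (0, 13/4) → f = -13
  (75/11, 22) → f = -1643/11
The feasible region is unbounded (it extends along (5, 11), (1, 2)), but f strictly decreases along every unbounded feasible direction, so there is no improving ray and the maximum is attained at a vertex.

The maximum is at (0, 3). Substituting into each constraint, equality holds for (i) and (ii); the remaining constraints have slack.

(i) and (ii)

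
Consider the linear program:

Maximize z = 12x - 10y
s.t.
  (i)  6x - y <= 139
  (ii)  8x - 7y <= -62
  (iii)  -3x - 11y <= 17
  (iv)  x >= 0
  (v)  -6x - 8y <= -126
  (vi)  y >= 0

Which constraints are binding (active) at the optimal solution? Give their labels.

(i) and (ii)

Corner points and z = 12x - 10y:
  (1035/34, 742/17) → z = -1210/17
  (193/53, 690/53) → z = -4584/53
  (0, 63/4) → z = -315/2
The feasible region is unbounded (it extends along (0, 1), (1, 6)), but z strictly decreases along every unbounded feasible direction, so there is no improving ray and the maximum is attained at a vertex.

The maximum is at (1035/34, 742/17). Substituting into each constraint, equality holds for (i) and (ii); the remaining constraints have slack.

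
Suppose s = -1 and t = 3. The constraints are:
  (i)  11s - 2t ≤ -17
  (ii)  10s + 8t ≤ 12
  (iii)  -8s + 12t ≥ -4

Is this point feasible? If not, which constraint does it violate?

not feasible — violates (ii)

Constraint (ii): 10s + 8t = 14, which is not ≤ 12. All other constraints are satisfied.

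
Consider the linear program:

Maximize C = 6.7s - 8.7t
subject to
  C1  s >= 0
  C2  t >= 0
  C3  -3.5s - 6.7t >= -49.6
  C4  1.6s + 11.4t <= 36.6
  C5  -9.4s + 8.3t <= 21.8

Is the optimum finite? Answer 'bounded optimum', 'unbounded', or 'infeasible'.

Corner points and C = 6.7s - 8.7t:
  (0, 0) → C = 0
  (0, 218/83) → C = -9483/415
  (496/35, 0) → C = 16616/175
  (16011/1459, 2437/1459) → C = 430359/7295
  (2763/6022, 9473/3011) → C = -1463181/60220
The feasible region has finitely many vertices and no improving ray; the maximum is 16616/175 at (496/35, 0).

bounded optimum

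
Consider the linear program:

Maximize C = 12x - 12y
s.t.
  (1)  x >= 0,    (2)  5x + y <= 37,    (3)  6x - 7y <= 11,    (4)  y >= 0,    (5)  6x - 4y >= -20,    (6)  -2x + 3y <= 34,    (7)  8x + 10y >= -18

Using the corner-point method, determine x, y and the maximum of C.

Extreme points and C = 12x - 12y:
  (0, 0) → C = 0
  (0, 5) → C = -60
  (270/41, 167/41) → C = 1236/41
  (64/13, 161/13) → C = -1164/13
  (11/6, 0) → C = 22

The optimum lies where 5x + y = 37 and 6x - 7y = 11.
Solving simultaneously gives x = 270/41, y = 167/41.

x = 270/41, y = 167/41, maximum C = 1236/41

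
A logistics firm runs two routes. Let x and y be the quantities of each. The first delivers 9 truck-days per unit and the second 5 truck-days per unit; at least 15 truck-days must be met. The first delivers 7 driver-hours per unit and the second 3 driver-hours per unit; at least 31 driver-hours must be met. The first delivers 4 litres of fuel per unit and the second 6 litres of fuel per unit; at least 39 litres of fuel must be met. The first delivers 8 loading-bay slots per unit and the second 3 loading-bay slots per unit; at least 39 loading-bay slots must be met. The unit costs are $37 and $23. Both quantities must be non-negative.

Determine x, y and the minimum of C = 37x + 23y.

Corner points and C = 37x + 23y:
  (0, 13) → C = 299
  (39/4, 0) → C = 1443/4
  (13/4, 13/3) → C = 2639/12
The feasible region is unbounded (it extends along (0, 1), (1, 0)), but C strictly increases along every unbounded feasible direction, so there is no improving ray and the minimum is attained at a vertex.

The optimum lies where 4x + 6y = 39 and 8x + 3y = 39.
Solving simultaneously gives x = 13/4, y = 13/3.

x = 13/4, y = 13/3, minimum C = 2639/12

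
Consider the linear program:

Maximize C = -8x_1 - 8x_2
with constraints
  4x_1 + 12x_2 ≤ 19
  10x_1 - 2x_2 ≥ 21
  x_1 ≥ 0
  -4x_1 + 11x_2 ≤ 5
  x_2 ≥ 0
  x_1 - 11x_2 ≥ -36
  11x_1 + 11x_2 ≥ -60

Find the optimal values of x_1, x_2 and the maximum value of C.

x_1 = 21/10, x_2 = 0, maximum C = -84/5

The binding constraints are 10x_1 - 2x_2 = 21 and x_2 = 0.
Solving simultaneously gives x_1 = 21/10, x_2 = 0.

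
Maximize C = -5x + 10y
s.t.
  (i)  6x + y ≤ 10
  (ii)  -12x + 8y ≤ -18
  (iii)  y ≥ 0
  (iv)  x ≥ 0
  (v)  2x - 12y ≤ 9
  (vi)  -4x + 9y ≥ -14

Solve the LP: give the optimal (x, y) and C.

x = 49/30, y = 1/5, maximum C = -37/6

Feasible corners and C = -5x + 10y:
  (49/30, 1/5) → C = -37/6
  (5/3, 0) → C = -25/3
  (3/2, 0) → C = -15/2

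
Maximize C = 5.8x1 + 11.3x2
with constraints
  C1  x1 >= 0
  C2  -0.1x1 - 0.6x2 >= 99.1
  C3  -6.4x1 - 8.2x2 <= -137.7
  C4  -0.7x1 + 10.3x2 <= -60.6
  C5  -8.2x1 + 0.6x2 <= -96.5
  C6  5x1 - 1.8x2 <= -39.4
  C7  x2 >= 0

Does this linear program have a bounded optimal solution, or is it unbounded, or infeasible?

infeasible

The boundaries 5x1 - 1.8x2 = -39.4 and x2 = 0 meet at (-7.88, 0), but that point violates x1 ≥ 0. Every candidate vertex is excluded by some other constraint, so the feasible region is empty.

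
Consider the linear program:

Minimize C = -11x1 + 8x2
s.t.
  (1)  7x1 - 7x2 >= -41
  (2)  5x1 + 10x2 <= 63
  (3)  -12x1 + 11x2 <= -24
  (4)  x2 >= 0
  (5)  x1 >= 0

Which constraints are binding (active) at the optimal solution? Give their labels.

Vertices and C = -11x1 + 8x2:
  (933/175, 636/175) → C = -207/7
  (63/5, 0) → C = -693/5
  (2, 0) → C = -22

The minimum is at (63/5, 0). Substituting into each constraint, equality holds for (2) and (4); the remaining constraints have slack.

(2) and (4)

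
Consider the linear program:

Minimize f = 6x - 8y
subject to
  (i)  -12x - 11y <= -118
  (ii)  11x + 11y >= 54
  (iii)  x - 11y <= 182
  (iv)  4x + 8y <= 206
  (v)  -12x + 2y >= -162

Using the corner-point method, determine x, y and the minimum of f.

x = -661/26, y = 500/13, minimum f = -5983/13

Extreme points and f = 6x - 8y:
  (-661/26, 500/13) → f = -5983/13
  (1009/78, -44/13) → f = 1361/13
  (427/26, 228/13) → f = -543/13

The optimum lies where -12x - 11y = -118 and 4x + 8y = 206.
Solving simultaneously gives x = -661/26, y = 500/13.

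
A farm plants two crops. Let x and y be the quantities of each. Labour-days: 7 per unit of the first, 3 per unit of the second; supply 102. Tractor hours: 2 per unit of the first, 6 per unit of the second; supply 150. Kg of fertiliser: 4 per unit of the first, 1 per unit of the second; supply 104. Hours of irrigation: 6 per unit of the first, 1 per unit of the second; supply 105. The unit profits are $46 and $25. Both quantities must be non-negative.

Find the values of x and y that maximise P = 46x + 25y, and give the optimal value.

Extreme points and P = 46x + 25y:
  (0, 0) → P = 0
  (0, 25) → P = 625
  (102/7, 0) → P = 4692/7
  (9/2, 47/2) → P = 1589/2

x = 9/2, y = 47/2, maximum P = 1589/2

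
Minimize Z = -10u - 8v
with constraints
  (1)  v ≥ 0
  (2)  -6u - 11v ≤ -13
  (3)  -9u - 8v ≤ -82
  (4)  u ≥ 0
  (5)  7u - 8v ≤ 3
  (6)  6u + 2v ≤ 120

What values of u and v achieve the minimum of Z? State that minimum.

Vertices and Z = -10u - 8v:
  (0, 41/4) → Z = -82
  (85/16, 547/128) → Z = -1397/16
  (0, 60) → Z = -480
  (483/31, 411/31) → Z = -8118/31

The binding constraints are u = 0 and 6u + 2v = 120.
Solving simultaneously gives u = 0, v = 60.

u = 0, v = 60, minimum Z = -480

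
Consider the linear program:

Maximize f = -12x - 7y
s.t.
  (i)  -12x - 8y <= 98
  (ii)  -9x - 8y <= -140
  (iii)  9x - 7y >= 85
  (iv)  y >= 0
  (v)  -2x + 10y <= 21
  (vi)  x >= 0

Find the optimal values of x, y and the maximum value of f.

Feasible corners and f = -12x - 7y:
  (332/27, 11/3) → f = -1559/9
  (140/9, 0) → f = -560/3
  (997/76, 359/76) → f = -14477/76
The feasible region is unbounded (it extends along (1, 0), (5, 1)), but f strictly decreases along every unbounded feasible direction, so there is no improving ray and the maximum is attained at a vertex.

x = 332/27, y = 11/3, maximum f = -1559/9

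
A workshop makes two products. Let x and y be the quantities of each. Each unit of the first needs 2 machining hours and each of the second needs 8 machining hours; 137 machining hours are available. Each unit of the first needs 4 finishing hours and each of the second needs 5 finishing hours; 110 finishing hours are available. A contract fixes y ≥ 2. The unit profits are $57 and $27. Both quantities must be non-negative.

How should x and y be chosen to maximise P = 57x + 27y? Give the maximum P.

x = 25, y = 2, maximum P = 1479

Extreme points and P = 57x + 27y:
  (0, 137/8) → P = 3699/8
  (0, 2) → P = 54
  (195/22, 164/11) → P = 19971/22
  (25, 2) → P = 1479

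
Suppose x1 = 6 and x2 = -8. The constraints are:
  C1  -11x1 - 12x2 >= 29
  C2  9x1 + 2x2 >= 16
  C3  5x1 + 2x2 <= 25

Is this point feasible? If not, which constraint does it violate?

feasible

C1: 30 ≥ 29 ✓
C2: 38 ≥ 16 ✓
C3: 14 ≤ 25 ✓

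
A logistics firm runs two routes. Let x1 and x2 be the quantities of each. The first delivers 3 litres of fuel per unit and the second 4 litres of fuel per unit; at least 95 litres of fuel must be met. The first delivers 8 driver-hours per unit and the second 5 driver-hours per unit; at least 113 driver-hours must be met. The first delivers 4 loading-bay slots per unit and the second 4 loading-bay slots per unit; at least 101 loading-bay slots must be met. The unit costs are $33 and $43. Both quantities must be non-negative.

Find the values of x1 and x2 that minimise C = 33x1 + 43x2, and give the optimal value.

x1 = 6, x2 = 77/4, minimum C = 4103/4

Extreme points and C = 33x1 + 43x2:
  (0, 101/4) → C = 4343/4
  (95/3, 0) → C = 1045
  (6, 77/4) → C = 4103/4
The feasible region is unbounded (it extends along (0, 1), (1, 0)), but C strictly increases along every unbounded feasible direction, so there is no improving ray and the minimum is attained at a vertex.

The optimum lies where 3x1 + 4x2 = 95 and 4x1 + 4x2 = 101.
Solving simultaneously gives x1 = 6, x2 = 77/4.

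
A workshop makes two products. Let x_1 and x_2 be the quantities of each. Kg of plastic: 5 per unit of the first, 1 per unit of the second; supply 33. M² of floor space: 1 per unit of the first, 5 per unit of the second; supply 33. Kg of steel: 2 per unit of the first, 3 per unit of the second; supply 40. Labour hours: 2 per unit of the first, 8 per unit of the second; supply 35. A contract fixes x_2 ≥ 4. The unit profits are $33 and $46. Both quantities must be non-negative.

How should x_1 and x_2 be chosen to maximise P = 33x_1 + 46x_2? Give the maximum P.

x_1 = 3/2, x_2 = 4, maximum P = 467/2

Vertices and P = 33x_1 + 46x_2:
  (0, 35/8) → P = 805/4
  (0, 4) → P = 184
  (3/2, 4) → P = 467/2

At the optimal vertex, 2x_1 + 8x_2 = 35 and x_2 = 4.
Solving simultaneously gives x_1 = 3/2, x_2 = 4.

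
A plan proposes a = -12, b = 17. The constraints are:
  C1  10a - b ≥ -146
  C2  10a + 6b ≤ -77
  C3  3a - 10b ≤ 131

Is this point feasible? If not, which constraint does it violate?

Constraint C2: 10a + 6b = -18, which is not ≤ -77. All other constraints are satisfied.

not feasible — violates C2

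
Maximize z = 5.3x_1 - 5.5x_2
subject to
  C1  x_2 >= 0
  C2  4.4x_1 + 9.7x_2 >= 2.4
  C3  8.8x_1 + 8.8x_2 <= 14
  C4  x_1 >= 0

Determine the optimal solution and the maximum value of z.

x_1 = 35/22, x_2 = 0, maximum z = 371/44

Extreme points and z = 5.3x_1 - 5.5x_2:
  (6/11, 0) → z = 159/55
  (35/22, 0) → z = 371/44
  (0, 24/97) → z = -132/97
  (0, 35/22) → z = -35/4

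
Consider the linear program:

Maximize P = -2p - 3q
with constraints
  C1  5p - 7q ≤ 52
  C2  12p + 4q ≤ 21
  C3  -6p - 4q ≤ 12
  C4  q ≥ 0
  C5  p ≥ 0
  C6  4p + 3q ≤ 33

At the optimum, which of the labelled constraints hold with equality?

C4 and C5

Extreme points and P = -2p - 3q:
  (7/4, 0) → P = -7/2
  (0, 21/4) → P = -63/4
  (0, 0) → P = 0

The maximum is at (0, 0). Substituting into each constraint, equality holds for C4 and C5; the remaining constraints have slack.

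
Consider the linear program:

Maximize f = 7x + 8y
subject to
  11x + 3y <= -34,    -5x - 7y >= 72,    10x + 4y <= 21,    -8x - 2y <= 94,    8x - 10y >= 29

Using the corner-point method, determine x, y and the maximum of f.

x = -11/31, y = -311/31, maximum f = -2565/31

Extreme points and f = 7x + 8y:
  (-11/31, -311/31) → f = -2565/31
  (-517/106, -721/106) → f = -9387/106
  (-147/16, -41/4) → f = -2341/16
The feasible region is unbounded (it extends along (1, -4), (3, -11)), but f strictly decreases along every unbounded feasible direction, so there is no improving ray and the maximum is attained at a vertex.

The binding constraints are 11x + 3y = -34 and -5x - 7y = 72.
Solving simultaneously gives x = -11/31, y = -311/31.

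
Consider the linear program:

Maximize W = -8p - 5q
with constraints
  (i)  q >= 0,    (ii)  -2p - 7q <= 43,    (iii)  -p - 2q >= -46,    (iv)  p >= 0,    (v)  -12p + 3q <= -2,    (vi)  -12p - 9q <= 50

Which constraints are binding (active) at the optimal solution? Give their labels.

Extreme points and W = -8p - 5q:
  (46, 0) → W = -368
  (1/6, 0) → W = -4/3
  (142/27, 550/27) → W = -3886/27

The maximum is at (1/6, 0). Substituting into each constraint, equality holds for (i) and (v); the remaining constraints have slack.

(i) and (v)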